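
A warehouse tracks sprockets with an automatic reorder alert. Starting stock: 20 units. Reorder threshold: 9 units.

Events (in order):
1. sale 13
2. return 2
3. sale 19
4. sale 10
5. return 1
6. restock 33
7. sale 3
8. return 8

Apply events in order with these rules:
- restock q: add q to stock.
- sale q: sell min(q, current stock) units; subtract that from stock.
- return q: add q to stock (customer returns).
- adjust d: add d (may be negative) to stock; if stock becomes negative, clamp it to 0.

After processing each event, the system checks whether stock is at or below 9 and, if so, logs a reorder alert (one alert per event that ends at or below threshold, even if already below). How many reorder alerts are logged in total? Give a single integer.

Answer: 5

Derivation:
Processing events:
Start: stock = 20
  Event 1 (sale 13): sell min(13,20)=13. stock: 20 - 13 = 7. total_sold = 13
  Event 2 (return 2): 7 + 2 = 9
  Event 3 (sale 19): sell min(19,9)=9. stock: 9 - 9 = 0. total_sold = 22
  Event 4 (sale 10): sell min(10,0)=0. stock: 0 - 0 = 0. total_sold = 22
  Event 5 (return 1): 0 + 1 = 1
  Event 6 (restock 33): 1 + 33 = 34
  Event 7 (sale 3): sell min(3,34)=3. stock: 34 - 3 = 31. total_sold = 25
  Event 8 (return 8): 31 + 8 = 39
Final: stock = 39, total_sold = 25

Checking against threshold 9:
  After event 1: stock=7 <= 9 -> ALERT
  After event 2: stock=9 <= 9 -> ALERT
  After event 3: stock=0 <= 9 -> ALERT
  After event 4: stock=0 <= 9 -> ALERT
  After event 5: stock=1 <= 9 -> ALERT
  After event 6: stock=34 > 9
  After event 7: stock=31 > 9
  After event 8: stock=39 > 9
Alert events: [1, 2, 3, 4, 5]. Count = 5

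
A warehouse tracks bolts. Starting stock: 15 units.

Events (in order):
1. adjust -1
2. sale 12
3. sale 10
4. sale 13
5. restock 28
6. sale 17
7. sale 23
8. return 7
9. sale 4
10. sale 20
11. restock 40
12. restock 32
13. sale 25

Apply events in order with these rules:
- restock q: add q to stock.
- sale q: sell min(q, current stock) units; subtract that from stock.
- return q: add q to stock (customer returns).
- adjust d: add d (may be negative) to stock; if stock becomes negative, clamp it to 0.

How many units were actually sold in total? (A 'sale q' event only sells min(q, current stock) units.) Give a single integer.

Answer: 74

Derivation:
Processing events:
Start: stock = 15
  Event 1 (adjust -1): 15 + -1 = 14
  Event 2 (sale 12): sell min(12,14)=12. stock: 14 - 12 = 2. total_sold = 12
  Event 3 (sale 10): sell min(10,2)=2. stock: 2 - 2 = 0. total_sold = 14
  Event 4 (sale 13): sell min(13,0)=0. stock: 0 - 0 = 0. total_sold = 14
  Event 5 (restock 28): 0 + 28 = 28
  Event 6 (sale 17): sell min(17,28)=17. stock: 28 - 17 = 11. total_sold = 31
  Event 7 (sale 23): sell min(23,11)=11. stock: 11 - 11 = 0. total_sold = 42
  Event 8 (return 7): 0 + 7 = 7
  Event 9 (sale 4): sell min(4,7)=4. stock: 7 - 4 = 3. total_sold = 46
  Event 10 (sale 20): sell min(20,3)=3. stock: 3 - 3 = 0. total_sold = 49
  Event 11 (restock 40): 0 + 40 = 40
  Event 12 (restock 32): 40 + 32 = 72
  Event 13 (sale 25): sell min(25,72)=25. stock: 72 - 25 = 47. total_sold = 74
Final: stock = 47, total_sold = 74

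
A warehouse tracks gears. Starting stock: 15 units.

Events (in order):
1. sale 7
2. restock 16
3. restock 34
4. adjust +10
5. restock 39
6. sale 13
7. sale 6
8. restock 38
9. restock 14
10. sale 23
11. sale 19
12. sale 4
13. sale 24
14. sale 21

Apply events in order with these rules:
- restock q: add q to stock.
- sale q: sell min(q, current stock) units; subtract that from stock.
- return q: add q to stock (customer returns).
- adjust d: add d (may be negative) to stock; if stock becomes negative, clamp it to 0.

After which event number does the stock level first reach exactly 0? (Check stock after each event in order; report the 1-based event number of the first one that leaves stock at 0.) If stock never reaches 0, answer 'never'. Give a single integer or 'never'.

Answer: never

Derivation:
Processing events:
Start: stock = 15
  Event 1 (sale 7): sell min(7,15)=7. stock: 15 - 7 = 8. total_sold = 7
  Event 2 (restock 16): 8 + 16 = 24
  Event 3 (restock 34): 24 + 34 = 58
  Event 4 (adjust +10): 58 + 10 = 68
  Event 5 (restock 39): 68 + 39 = 107
  Event 6 (sale 13): sell min(13,107)=13. stock: 107 - 13 = 94. total_sold = 20
  Event 7 (sale 6): sell min(6,94)=6. stock: 94 - 6 = 88. total_sold = 26
  Event 8 (restock 38): 88 + 38 = 126
  Event 9 (restock 14): 126 + 14 = 140
  Event 10 (sale 23): sell min(23,140)=23. stock: 140 - 23 = 117. total_sold = 49
  Event 11 (sale 19): sell min(19,117)=19. stock: 117 - 19 = 98. total_sold = 68
  Event 12 (sale 4): sell min(4,98)=4. stock: 98 - 4 = 94. total_sold = 72
  Event 13 (sale 24): sell min(24,94)=24. stock: 94 - 24 = 70. total_sold = 96
  Event 14 (sale 21): sell min(21,70)=21. stock: 70 - 21 = 49. total_sold = 117
Final: stock = 49, total_sold = 117

Stock never reaches 0.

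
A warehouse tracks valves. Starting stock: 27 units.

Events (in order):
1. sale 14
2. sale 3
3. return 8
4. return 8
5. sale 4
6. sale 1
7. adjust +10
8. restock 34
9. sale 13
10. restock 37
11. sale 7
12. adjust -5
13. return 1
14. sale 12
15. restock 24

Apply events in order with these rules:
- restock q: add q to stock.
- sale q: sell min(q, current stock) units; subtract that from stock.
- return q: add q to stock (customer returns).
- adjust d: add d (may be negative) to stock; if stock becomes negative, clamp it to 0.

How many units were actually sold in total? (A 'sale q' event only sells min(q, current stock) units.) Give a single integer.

Processing events:
Start: stock = 27
  Event 1 (sale 14): sell min(14,27)=14. stock: 27 - 14 = 13. total_sold = 14
  Event 2 (sale 3): sell min(3,13)=3. stock: 13 - 3 = 10. total_sold = 17
  Event 3 (return 8): 10 + 8 = 18
  Event 4 (return 8): 18 + 8 = 26
  Event 5 (sale 4): sell min(4,26)=4. stock: 26 - 4 = 22. total_sold = 21
  Event 6 (sale 1): sell min(1,22)=1. stock: 22 - 1 = 21. total_sold = 22
  Event 7 (adjust +10): 21 + 10 = 31
  Event 8 (restock 34): 31 + 34 = 65
  Event 9 (sale 13): sell min(13,65)=13. stock: 65 - 13 = 52. total_sold = 35
  Event 10 (restock 37): 52 + 37 = 89
  Event 11 (sale 7): sell min(7,89)=7. stock: 89 - 7 = 82. total_sold = 42
  Event 12 (adjust -5): 82 + -5 = 77
  Event 13 (return 1): 77 + 1 = 78
  Event 14 (sale 12): sell min(12,78)=12. stock: 78 - 12 = 66. total_sold = 54
  Event 15 (restock 24): 66 + 24 = 90
Final: stock = 90, total_sold = 54

Answer: 54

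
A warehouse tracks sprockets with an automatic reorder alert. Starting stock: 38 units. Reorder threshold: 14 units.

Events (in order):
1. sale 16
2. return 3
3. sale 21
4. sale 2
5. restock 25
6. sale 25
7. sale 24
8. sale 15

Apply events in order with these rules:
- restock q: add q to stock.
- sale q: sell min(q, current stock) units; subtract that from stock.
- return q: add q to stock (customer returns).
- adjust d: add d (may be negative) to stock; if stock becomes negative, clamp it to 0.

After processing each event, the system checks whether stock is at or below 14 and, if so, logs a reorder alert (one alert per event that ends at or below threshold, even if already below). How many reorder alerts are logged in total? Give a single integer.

Answer: 5

Derivation:
Processing events:
Start: stock = 38
  Event 1 (sale 16): sell min(16,38)=16. stock: 38 - 16 = 22. total_sold = 16
  Event 2 (return 3): 22 + 3 = 25
  Event 3 (sale 21): sell min(21,25)=21. stock: 25 - 21 = 4. total_sold = 37
  Event 4 (sale 2): sell min(2,4)=2. stock: 4 - 2 = 2. total_sold = 39
  Event 5 (restock 25): 2 + 25 = 27
  Event 6 (sale 25): sell min(25,27)=25. stock: 27 - 25 = 2. total_sold = 64
  Event 7 (sale 24): sell min(24,2)=2. stock: 2 - 2 = 0. total_sold = 66
  Event 8 (sale 15): sell min(15,0)=0. stock: 0 - 0 = 0. total_sold = 66
Final: stock = 0, total_sold = 66

Checking against threshold 14:
  After event 1: stock=22 > 14
  After event 2: stock=25 > 14
  After event 3: stock=4 <= 14 -> ALERT
  After event 4: stock=2 <= 14 -> ALERT
  After event 5: stock=27 > 14
  After event 6: stock=2 <= 14 -> ALERT
  After event 7: stock=0 <= 14 -> ALERT
  After event 8: stock=0 <= 14 -> ALERT
Alert events: [3, 4, 6, 7, 8]. Count = 5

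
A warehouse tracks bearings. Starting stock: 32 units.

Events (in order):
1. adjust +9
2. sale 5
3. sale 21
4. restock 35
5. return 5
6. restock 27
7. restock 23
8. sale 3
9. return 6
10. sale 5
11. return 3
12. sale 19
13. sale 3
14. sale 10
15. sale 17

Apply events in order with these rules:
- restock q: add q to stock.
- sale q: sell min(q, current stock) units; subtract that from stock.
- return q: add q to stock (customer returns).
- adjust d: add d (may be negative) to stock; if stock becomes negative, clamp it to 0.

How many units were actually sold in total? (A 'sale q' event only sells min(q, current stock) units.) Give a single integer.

Answer: 83

Derivation:
Processing events:
Start: stock = 32
  Event 1 (adjust +9): 32 + 9 = 41
  Event 2 (sale 5): sell min(5,41)=5. stock: 41 - 5 = 36. total_sold = 5
  Event 3 (sale 21): sell min(21,36)=21. stock: 36 - 21 = 15. total_sold = 26
  Event 4 (restock 35): 15 + 35 = 50
  Event 5 (return 5): 50 + 5 = 55
  Event 6 (restock 27): 55 + 27 = 82
  Event 7 (restock 23): 82 + 23 = 105
  Event 8 (sale 3): sell min(3,105)=3. stock: 105 - 3 = 102. total_sold = 29
  Event 9 (return 6): 102 + 6 = 108
  Event 10 (sale 5): sell min(5,108)=5. stock: 108 - 5 = 103. total_sold = 34
  Event 11 (return 3): 103 + 3 = 106
  Event 12 (sale 19): sell min(19,106)=19. stock: 106 - 19 = 87. total_sold = 53
  Event 13 (sale 3): sell min(3,87)=3. stock: 87 - 3 = 84. total_sold = 56
  Event 14 (sale 10): sell min(10,84)=10. stock: 84 - 10 = 74. total_sold = 66
  Event 15 (sale 17): sell min(17,74)=17. stock: 74 - 17 = 57. total_sold = 83
Final: stock = 57, total_sold = 83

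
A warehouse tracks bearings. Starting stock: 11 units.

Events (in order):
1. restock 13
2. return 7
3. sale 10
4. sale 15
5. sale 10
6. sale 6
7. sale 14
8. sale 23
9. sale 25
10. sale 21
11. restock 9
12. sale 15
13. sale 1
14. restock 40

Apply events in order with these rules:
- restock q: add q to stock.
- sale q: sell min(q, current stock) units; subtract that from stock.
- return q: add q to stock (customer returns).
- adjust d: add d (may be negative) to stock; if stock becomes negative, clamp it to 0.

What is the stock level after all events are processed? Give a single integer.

Answer: 40

Derivation:
Processing events:
Start: stock = 11
  Event 1 (restock 13): 11 + 13 = 24
  Event 2 (return 7): 24 + 7 = 31
  Event 3 (sale 10): sell min(10,31)=10. stock: 31 - 10 = 21. total_sold = 10
  Event 4 (sale 15): sell min(15,21)=15. stock: 21 - 15 = 6. total_sold = 25
  Event 5 (sale 10): sell min(10,6)=6. stock: 6 - 6 = 0. total_sold = 31
  Event 6 (sale 6): sell min(6,0)=0. stock: 0 - 0 = 0. total_sold = 31
  Event 7 (sale 14): sell min(14,0)=0. stock: 0 - 0 = 0. total_sold = 31
  Event 8 (sale 23): sell min(23,0)=0. stock: 0 - 0 = 0. total_sold = 31
  Event 9 (sale 25): sell min(25,0)=0. stock: 0 - 0 = 0. total_sold = 31
  Event 10 (sale 21): sell min(21,0)=0. stock: 0 - 0 = 0. total_sold = 31
  Event 11 (restock 9): 0 + 9 = 9
  Event 12 (sale 15): sell min(15,9)=9. stock: 9 - 9 = 0. total_sold = 40
  Event 13 (sale 1): sell min(1,0)=0. stock: 0 - 0 = 0. total_sold = 40
  Event 14 (restock 40): 0 + 40 = 40
Final: stock = 40, total_sold = 40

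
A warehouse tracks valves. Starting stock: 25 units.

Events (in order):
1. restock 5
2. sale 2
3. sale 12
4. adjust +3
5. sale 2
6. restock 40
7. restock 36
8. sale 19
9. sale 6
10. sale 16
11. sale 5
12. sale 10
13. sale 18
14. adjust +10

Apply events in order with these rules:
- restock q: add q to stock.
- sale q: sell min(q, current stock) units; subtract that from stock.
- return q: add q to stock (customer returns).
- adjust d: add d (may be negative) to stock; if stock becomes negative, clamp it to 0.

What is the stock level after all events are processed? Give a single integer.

Processing events:
Start: stock = 25
  Event 1 (restock 5): 25 + 5 = 30
  Event 2 (sale 2): sell min(2,30)=2. stock: 30 - 2 = 28. total_sold = 2
  Event 3 (sale 12): sell min(12,28)=12. stock: 28 - 12 = 16. total_sold = 14
  Event 4 (adjust +3): 16 + 3 = 19
  Event 5 (sale 2): sell min(2,19)=2. stock: 19 - 2 = 17. total_sold = 16
  Event 6 (restock 40): 17 + 40 = 57
  Event 7 (restock 36): 57 + 36 = 93
  Event 8 (sale 19): sell min(19,93)=19. stock: 93 - 19 = 74. total_sold = 35
  Event 9 (sale 6): sell min(6,74)=6. stock: 74 - 6 = 68. total_sold = 41
  Event 10 (sale 16): sell min(16,68)=16. stock: 68 - 16 = 52. total_sold = 57
  Event 11 (sale 5): sell min(5,52)=5. stock: 52 - 5 = 47. total_sold = 62
  Event 12 (sale 10): sell min(10,47)=10. stock: 47 - 10 = 37. total_sold = 72
  Event 13 (sale 18): sell min(18,37)=18. stock: 37 - 18 = 19. total_sold = 90
  Event 14 (adjust +10): 19 + 10 = 29
Final: stock = 29, total_sold = 90

Answer: 29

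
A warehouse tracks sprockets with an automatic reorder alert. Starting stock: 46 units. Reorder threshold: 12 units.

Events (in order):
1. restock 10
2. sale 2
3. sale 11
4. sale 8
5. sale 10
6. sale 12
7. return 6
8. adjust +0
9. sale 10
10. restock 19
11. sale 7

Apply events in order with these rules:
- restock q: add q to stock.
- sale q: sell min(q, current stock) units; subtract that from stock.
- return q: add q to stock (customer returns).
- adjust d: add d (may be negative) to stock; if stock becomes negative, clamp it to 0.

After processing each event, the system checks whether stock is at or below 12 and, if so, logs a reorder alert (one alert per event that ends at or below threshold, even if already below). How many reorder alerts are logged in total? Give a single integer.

Processing events:
Start: stock = 46
  Event 1 (restock 10): 46 + 10 = 56
  Event 2 (sale 2): sell min(2,56)=2. stock: 56 - 2 = 54. total_sold = 2
  Event 3 (sale 11): sell min(11,54)=11. stock: 54 - 11 = 43. total_sold = 13
  Event 4 (sale 8): sell min(8,43)=8. stock: 43 - 8 = 35. total_sold = 21
  Event 5 (sale 10): sell min(10,35)=10. stock: 35 - 10 = 25. total_sold = 31
  Event 6 (sale 12): sell min(12,25)=12. stock: 25 - 12 = 13. total_sold = 43
  Event 7 (return 6): 13 + 6 = 19
  Event 8 (adjust +0): 19 + 0 = 19
  Event 9 (sale 10): sell min(10,19)=10. stock: 19 - 10 = 9. total_sold = 53
  Event 10 (restock 19): 9 + 19 = 28
  Event 11 (sale 7): sell min(7,28)=7. stock: 28 - 7 = 21. total_sold = 60
Final: stock = 21, total_sold = 60

Checking against threshold 12:
  After event 1: stock=56 > 12
  After event 2: stock=54 > 12
  After event 3: stock=43 > 12
  After event 4: stock=35 > 12
  After event 5: stock=25 > 12
  After event 6: stock=13 > 12
  After event 7: stock=19 > 12
  After event 8: stock=19 > 12
  After event 9: stock=9 <= 12 -> ALERT
  After event 10: stock=28 > 12
  After event 11: stock=21 > 12
Alert events: [9]. Count = 1

Answer: 1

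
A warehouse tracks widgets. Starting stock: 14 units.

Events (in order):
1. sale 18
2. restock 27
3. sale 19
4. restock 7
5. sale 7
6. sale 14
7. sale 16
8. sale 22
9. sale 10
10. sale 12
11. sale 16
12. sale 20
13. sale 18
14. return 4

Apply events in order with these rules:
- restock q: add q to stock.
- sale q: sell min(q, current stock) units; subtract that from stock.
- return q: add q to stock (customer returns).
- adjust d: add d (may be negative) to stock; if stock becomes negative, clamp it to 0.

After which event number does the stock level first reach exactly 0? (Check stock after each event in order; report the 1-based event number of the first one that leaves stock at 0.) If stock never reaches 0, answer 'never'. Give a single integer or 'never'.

Processing events:
Start: stock = 14
  Event 1 (sale 18): sell min(18,14)=14. stock: 14 - 14 = 0. total_sold = 14
  Event 2 (restock 27): 0 + 27 = 27
  Event 3 (sale 19): sell min(19,27)=19. stock: 27 - 19 = 8. total_sold = 33
  Event 4 (restock 7): 8 + 7 = 15
  Event 5 (sale 7): sell min(7,15)=7. stock: 15 - 7 = 8. total_sold = 40
  Event 6 (sale 14): sell min(14,8)=8. stock: 8 - 8 = 0. total_sold = 48
  Event 7 (sale 16): sell min(16,0)=0. stock: 0 - 0 = 0. total_sold = 48
  Event 8 (sale 22): sell min(22,0)=0. stock: 0 - 0 = 0. total_sold = 48
  Event 9 (sale 10): sell min(10,0)=0. stock: 0 - 0 = 0. total_sold = 48
  Event 10 (sale 12): sell min(12,0)=0. stock: 0 - 0 = 0. total_sold = 48
  Event 11 (sale 16): sell min(16,0)=0. stock: 0 - 0 = 0. total_sold = 48
  Event 12 (sale 20): sell min(20,0)=0. stock: 0 - 0 = 0. total_sold = 48
  Event 13 (sale 18): sell min(18,0)=0. stock: 0 - 0 = 0. total_sold = 48
  Event 14 (return 4): 0 + 4 = 4
Final: stock = 4, total_sold = 48

First zero at event 1.

Answer: 1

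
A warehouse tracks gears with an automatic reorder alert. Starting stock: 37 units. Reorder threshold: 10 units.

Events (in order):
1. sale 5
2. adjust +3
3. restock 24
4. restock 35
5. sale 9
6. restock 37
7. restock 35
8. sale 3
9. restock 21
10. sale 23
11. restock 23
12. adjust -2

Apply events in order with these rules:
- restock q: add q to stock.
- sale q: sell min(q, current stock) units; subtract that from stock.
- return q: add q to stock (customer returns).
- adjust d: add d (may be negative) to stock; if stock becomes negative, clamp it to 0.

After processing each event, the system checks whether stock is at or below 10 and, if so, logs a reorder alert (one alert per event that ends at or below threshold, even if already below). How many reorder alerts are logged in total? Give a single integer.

Answer: 0

Derivation:
Processing events:
Start: stock = 37
  Event 1 (sale 5): sell min(5,37)=5. stock: 37 - 5 = 32. total_sold = 5
  Event 2 (adjust +3): 32 + 3 = 35
  Event 3 (restock 24): 35 + 24 = 59
  Event 4 (restock 35): 59 + 35 = 94
  Event 5 (sale 9): sell min(9,94)=9. stock: 94 - 9 = 85. total_sold = 14
  Event 6 (restock 37): 85 + 37 = 122
  Event 7 (restock 35): 122 + 35 = 157
  Event 8 (sale 3): sell min(3,157)=3. stock: 157 - 3 = 154. total_sold = 17
  Event 9 (restock 21): 154 + 21 = 175
  Event 10 (sale 23): sell min(23,175)=23. stock: 175 - 23 = 152. total_sold = 40
  Event 11 (restock 23): 152 + 23 = 175
  Event 12 (adjust -2): 175 + -2 = 173
Final: stock = 173, total_sold = 40

Checking against threshold 10:
  After event 1: stock=32 > 10
  After event 2: stock=35 > 10
  After event 3: stock=59 > 10
  After event 4: stock=94 > 10
  After event 5: stock=85 > 10
  After event 6: stock=122 > 10
  After event 7: stock=157 > 10
  After event 8: stock=154 > 10
  After event 9: stock=175 > 10
  After event 10: stock=152 > 10
  After event 11: stock=175 > 10
  After event 12: stock=173 > 10
Alert events: []. Count = 0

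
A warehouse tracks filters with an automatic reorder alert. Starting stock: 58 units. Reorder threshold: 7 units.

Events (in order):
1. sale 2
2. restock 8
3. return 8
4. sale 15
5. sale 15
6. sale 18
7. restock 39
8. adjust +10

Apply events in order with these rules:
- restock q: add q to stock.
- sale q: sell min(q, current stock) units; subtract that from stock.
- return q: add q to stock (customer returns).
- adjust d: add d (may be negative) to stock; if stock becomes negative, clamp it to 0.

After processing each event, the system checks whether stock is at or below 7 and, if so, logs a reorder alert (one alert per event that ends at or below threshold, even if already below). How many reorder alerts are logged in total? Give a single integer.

Processing events:
Start: stock = 58
  Event 1 (sale 2): sell min(2,58)=2. stock: 58 - 2 = 56. total_sold = 2
  Event 2 (restock 8): 56 + 8 = 64
  Event 3 (return 8): 64 + 8 = 72
  Event 4 (sale 15): sell min(15,72)=15. stock: 72 - 15 = 57. total_sold = 17
  Event 5 (sale 15): sell min(15,57)=15. stock: 57 - 15 = 42. total_sold = 32
  Event 6 (sale 18): sell min(18,42)=18. stock: 42 - 18 = 24. total_sold = 50
  Event 7 (restock 39): 24 + 39 = 63
  Event 8 (adjust +10): 63 + 10 = 73
Final: stock = 73, total_sold = 50

Checking against threshold 7:
  After event 1: stock=56 > 7
  After event 2: stock=64 > 7
  After event 3: stock=72 > 7
  After event 4: stock=57 > 7
  After event 5: stock=42 > 7
  After event 6: stock=24 > 7
  After event 7: stock=63 > 7
  After event 8: stock=73 > 7
Alert events: []. Count = 0

Answer: 0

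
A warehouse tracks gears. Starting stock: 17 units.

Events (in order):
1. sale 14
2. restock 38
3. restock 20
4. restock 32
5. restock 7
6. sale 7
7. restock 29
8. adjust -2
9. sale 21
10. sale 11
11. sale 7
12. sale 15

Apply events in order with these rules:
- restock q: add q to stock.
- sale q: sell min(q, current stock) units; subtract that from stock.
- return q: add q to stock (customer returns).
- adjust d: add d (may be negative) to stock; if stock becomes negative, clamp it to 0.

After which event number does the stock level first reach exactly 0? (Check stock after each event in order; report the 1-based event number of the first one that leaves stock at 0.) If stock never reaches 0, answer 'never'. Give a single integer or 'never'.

Answer: never

Derivation:
Processing events:
Start: stock = 17
  Event 1 (sale 14): sell min(14,17)=14. stock: 17 - 14 = 3. total_sold = 14
  Event 2 (restock 38): 3 + 38 = 41
  Event 3 (restock 20): 41 + 20 = 61
  Event 4 (restock 32): 61 + 32 = 93
  Event 5 (restock 7): 93 + 7 = 100
  Event 6 (sale 7): sell min(7,100)=7. stock: 100 - 7 = 93. total_sold = 21
  Event 7 (restock 29): 93 + 29 = 122
  Event 8 (adjust -2): 122 + -2 = 120
  Event 9 (sale 21): sell min(21,120)=21. stock: 120 - 21 = 99. total_sold = 42
  Event 10 (sale 11): sell min(11,99)=11. stock: 99 - 11 = 88. total_sold = 53
  Event 11 (sale 7): sell min(7,88)=7. stock: 88 - 7 = 81. total_sold = 60
  Event 12 (sale 15): sell min(15,81)=15. stock: 81 - 15 = 66. total_sold = 75
Final: stock = 66, total_sold = 75

Stock never reaches 0.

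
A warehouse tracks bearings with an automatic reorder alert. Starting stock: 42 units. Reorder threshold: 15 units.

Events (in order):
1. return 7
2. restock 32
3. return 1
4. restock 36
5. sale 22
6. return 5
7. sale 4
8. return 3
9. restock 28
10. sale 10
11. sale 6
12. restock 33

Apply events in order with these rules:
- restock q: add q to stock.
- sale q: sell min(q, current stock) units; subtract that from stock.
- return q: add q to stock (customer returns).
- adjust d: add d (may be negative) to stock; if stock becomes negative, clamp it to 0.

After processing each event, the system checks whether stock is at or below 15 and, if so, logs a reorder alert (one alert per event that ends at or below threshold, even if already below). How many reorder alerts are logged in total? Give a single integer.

Processing events:
Start: stock = 42
  Event 1 (return 7): 42 + 7 = 49
  Event 2 (restock 32): 49 + 32 = 81
  Event 3 (return 1): 81 + 1 = 82
  Event 4 (restock 36): 82 + 36 = 118
  Event 5 (sale 22): sell min(22,118)=22. stock: 118 - 22 = 96. total_sold = 22
  Event 6 (return 5): 96 + 5 = 101
  Event 7 (sale 4): sell min(4,101)=4. stock: 101 - 4 = 97. total_sold = 26
  Event 8 (return 3): 97 + 3 = 100
  Event 9 (restock 28): 100 + 28 = 128
  Event 10 (sale 10): sell min(10,128)=10. stock: 128 - 10 = 118. total_sold = 36
  Event 11 (sale 6): sell min(6,118)=6. stock: 118 - 6 = 112. total_sold = 42
  Event 12 (restock 33): 112 + 33 = 145
Final: stock = 145, total_sold = 42

Checking against threshold 15:
  After event 1: stock=49 > 15
  After event 2: stock=81 > 15
  After event 3: stock=82 > 15
  After event 4: stock=118 > 15
  After event 5: stock=96 > 15
  After event 6: stock=101 > 15
  After event 7: stock=97 > 15
  After event 8: stock=100 > 15
  After event 9: stock=128 > 15
  After event 10: stock=118 > 15
  After event 11: stock=112 > 15
  After event 12: stock=145 > 15
Alert events: []. Count = 0

Answer: 0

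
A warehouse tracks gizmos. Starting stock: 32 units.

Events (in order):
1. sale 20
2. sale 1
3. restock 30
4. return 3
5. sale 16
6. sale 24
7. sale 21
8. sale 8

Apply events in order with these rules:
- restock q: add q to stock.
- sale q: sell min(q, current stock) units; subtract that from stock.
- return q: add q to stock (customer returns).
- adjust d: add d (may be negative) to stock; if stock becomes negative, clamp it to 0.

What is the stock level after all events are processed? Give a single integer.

Answer: 0

Derivation:
Processing events:
Start: stock = 32
  Event 1 (sale 20): sell min(20,32)=20. stock: 32 - 20 = 12. total_sold = 20
  Event 2 (sale 1): sell min(1,12)=1. stock: 12 - 1 = 11. total_sold = 21
  Event 3 (restock 30): 11 + 30 = 41
  Event 4 (return 3): 41 + 3 = 44
  Event 5 (sale 16): sell min(16,44)=16. stock: 44 - 16 = 28. total_sold = 37
  Event 6 (sale 24): sell min(24,28)=24. stock: 28 - 24 = 4. total_sold = 61
  Event 7 (sale 21): sell min(21,4)=4. stock: 4 - 4 = 0. total_sold = 65
  Event 8 (sale 8): sell min(8,0)=0. stock: 0 - 0 = 0. total_sold = 65
Final: stock = 0, total_sold = 65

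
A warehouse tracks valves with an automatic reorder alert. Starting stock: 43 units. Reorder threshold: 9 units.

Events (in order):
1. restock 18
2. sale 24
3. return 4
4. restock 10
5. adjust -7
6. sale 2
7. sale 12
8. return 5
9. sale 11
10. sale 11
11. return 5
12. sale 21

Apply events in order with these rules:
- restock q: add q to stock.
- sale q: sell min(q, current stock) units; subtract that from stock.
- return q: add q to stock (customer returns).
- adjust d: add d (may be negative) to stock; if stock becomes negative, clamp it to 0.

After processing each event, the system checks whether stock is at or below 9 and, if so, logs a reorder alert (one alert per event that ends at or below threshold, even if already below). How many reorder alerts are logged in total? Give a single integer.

Answer: 1

Derivation:
Processing events:
Start: stock = 43
  Event 1 (restock 18): 43 + 18 = 61
  Event 2 (sale 24): sell min(24,61)=24. stock: 61 - 24 = 37. total_sold = 24
  Event 3 (return 4): 37 + 4 = 41
  Event 4 (restock 10): 41 + 10 = 51
  Event 5 (adjust -7): 51 + -7 = 44
  Event 6 (sale 2): sell min(2,44)=2. stock: 44 - 2 = 42. total_sold = 26
  Event 7 (sale 12): sell min(12,42)=12. stock: 42 - 12 = 30. total_sold = 38
  Event 8 (return 5): 30 + 5 = 35
  Event 9 (sale 11): sell min(11,35)=11. stock: 35 - 11 = 24. total_sold = 49
  Event 10 (sale 11): sell min(11,24)=11. stock: 24 - 11 = 13. total_sold = 60
  Event 11 (return 5): 13 + 5 = 18
  Event 12 (sale 21): sell min(21,18)=18. stock: 18 - 18 = 0. total_sold = 78
Final: stock = 0, total_sold = 78

Checking against threshold 9:
  After event 1: stock=61 > 9
  After event 2: stock=37 > 9
  After event 3: stock=41 > 9
  After event 4: stock=51 > 9
  After event 5: stock=44 > 9
  After event 6: stock=42 > 9
  After event 7: stock=30 > 9
  After event 8: stock=35 > 9
  After event 9: stock=24 > 9
  After event 10: stock=13 > 9
  After event 11: stock=18 > 9
  After event 12: stock=0 <= 9 -> ALERT
Alert events: [12]. Count = 1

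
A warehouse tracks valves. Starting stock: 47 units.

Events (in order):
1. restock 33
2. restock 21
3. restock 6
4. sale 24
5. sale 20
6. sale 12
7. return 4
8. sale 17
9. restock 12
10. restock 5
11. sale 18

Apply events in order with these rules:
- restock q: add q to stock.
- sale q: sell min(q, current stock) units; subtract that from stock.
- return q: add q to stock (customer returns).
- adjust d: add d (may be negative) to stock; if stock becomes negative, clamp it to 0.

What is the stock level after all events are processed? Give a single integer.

Answer: 37

Derivation:
Processing events:
Start: stock = 47
  Event 1 (restock 33): 47 + 33 = 80
  Event 2 (restock 21): 80 + 21 = 101
  Event 3 (restock 6): 101 + 6 = 107
  Event 4 (sale 24): sell min(24,107)=24. stock: 107 - 24 = 83. total_sold = 24
  Event 5 (sale 20): sell min(20,83)=20. stock: 83 - 20 = 63. total_sold = 44
  Event 6 (sale 12): sell min(12,63)=12. stock: 63 - 12 = 51. total_sold = 56
  Event 7 (return 4): 51 + 4 = 55
  Event 8 (sale 17): sell min(17,55)=17. stock: 55 - 17 = 38. total_sold = 73
  Event 9 (restock 12): 38 + 12 = 50
  Event 10 (restock 5): 50 + 5 = 55
  Event 11 (sale 18): sell min(18,55)=18. stock: 55 - 18 = 37. total_sold = 91
Final: stock = 37, total_sold = 91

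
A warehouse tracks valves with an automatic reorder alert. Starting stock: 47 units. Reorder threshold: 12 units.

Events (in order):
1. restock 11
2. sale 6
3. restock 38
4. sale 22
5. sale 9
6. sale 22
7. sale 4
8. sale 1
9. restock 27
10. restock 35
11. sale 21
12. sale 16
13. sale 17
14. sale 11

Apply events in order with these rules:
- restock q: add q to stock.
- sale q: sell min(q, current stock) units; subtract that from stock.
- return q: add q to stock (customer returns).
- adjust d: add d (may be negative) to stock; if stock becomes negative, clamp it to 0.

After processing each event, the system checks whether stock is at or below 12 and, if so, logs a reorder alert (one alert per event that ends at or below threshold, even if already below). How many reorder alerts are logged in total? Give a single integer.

Processing events:
Start: stock = 47
  Event 1 (restock 11): 47 + 11 = 58
  Event 2 (sale 6): sell min(6,58)=6. stock: 58 - 6 = 52. total_sold = 6
  Event 3 (restock 38): 52 + 38 = 90
  Event 4 (sale 22): sell min(22,90)=22. stock: 90 - 22 = 68. total_sold = 28
  Event 5 (sale 9): sell min(9,68)=9. stock: 68 - 9 = 59. total_sold = 37
  Event 6 (sale 22): sell min(22,59)=22. stock: 59 - 22 = 37. total_sold = 59
  Event 7 (sale 4): sell min(4,37)=4. stock: 37 - 4 = 33. total_sold = 63
  Event 8 (sale 1): sell min(1,33)=1. stock: 33 - 1 = 32. total_sold = 64
  Event 9 (restock 27): 32 + 27 = 59
  Event 10 (restock 35): 59 + 35 = 94
  Event 11 (sale 21): sell min(21,94)=21. stock: 94 - 21 = 73. total_sold = 85
  Event 12 (sale 16): sell min(16,73)=16. stock: 73 - 16 = 57. total_sold = 101
  Event 13 (sale 17): sell min(17,57)=17. stock: 57 - 17 = 40. total_sold = 118
  Event 14 (sale 11): sell min(11,40)=11. stock: 40 - 11 = 29. total_sold = 129
Final: stock = 29, total_sold = 129

Checking against threshold 12:
  After event 1: stock=58 > 12
  After event 2: stock=52 > 12
  After event 3: stock=90 > 12
  After event 4: stock=68 > 12
  After event 5: stock=59 > 12
  After event 6: stock=37 > 12
  After event 7: stock=33 > 12
  After event 8: stock=32 > 12
  After event 9: stock=59 > 12
  After event 10: stock=94 > 12
  After event 11: stock=73 > 12
  After event 12: stock=57 > 12
  After event 13: stock=40 > 12
  After event 14: stock=29 > 12
Alert events: []. Count = 0

Answer: 0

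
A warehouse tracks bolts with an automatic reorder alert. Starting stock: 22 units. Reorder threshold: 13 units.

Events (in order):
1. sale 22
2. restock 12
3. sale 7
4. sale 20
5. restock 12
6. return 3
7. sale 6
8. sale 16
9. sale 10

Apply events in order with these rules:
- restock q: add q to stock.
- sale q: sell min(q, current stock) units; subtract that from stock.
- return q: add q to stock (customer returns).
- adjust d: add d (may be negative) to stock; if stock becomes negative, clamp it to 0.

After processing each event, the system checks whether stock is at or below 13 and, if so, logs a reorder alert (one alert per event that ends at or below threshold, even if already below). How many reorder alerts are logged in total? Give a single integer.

Processing events:
Start: stock = 22
  Event 1 (sale 22): sell min(22,22)=22. stock: 22 - 22 = 0. total_sold = 22
  Event 2 (restock 12): 0 + 12 = 12
  Event 3 (sale 7): sell min(7,12)=7. stock: 12 - 7 = 5. total_sold = 29
  Event 4 (sale 20): sell min(20,5)=5. stock: 5 - 5 = 0. total_sold = 34
  Event 5 (restock 12): 0 + 12 = 12
  Event 6 (return 3): 12 + 3 = 15
  Event 7 (sale 6): sell min(6,15)=6. stock: 15 - 6 = 9. total_sold = 40
  Event 8 (sale 16): sell min(16,9)=9. stock: 9 - 9 = 0. total_sold = 49
  Event 9 (sale 10): sell min(10,0)=0. stock: 0 - 0 = 0. total_sold = 49
Final: stock = 0, total_sold = 49

Checking against threshold 13:
  After event 1: stock=0 <= 13 -> ALERT
  After event 2: stock=12 <= 13 -> ALERT
  After event 3: stock=5 <= 13 -> ALERT
  After event 4: stock=0 <= 13 -> ALERT
  After event 5: stock=12 <= 13 -> ALERT
  After event 6: stock=15 > 13
  After event 7: stock=9 <= 13 -> ALERT
  After event 8: stock=0 <= 13 -> ALERT
  After event 9: stock=0 <= 13 -> ALERT
Alert events: [1, 2, 3, 4, 5, 7, 8, 9]. Count = 8

Answer: 8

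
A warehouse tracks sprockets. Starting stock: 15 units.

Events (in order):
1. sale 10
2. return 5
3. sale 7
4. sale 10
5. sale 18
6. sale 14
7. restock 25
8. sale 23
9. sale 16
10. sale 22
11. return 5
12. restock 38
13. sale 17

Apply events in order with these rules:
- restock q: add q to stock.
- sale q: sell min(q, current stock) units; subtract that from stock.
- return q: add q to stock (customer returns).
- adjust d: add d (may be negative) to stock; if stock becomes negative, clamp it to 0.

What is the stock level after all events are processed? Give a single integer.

Answer: 26

Derivation:
Processing events:
Start: stock = 15
  Event 1 (sale 10): sell min(10,15)=10. stock: 15 - 10 = 5. total_sold = 10
  Event 2 (return 5): 5 + 5 = 10
  Event 3 (sale 7): sell min(7,10)=7. stock: 10 - 7 = 3. total_sold = 17
  Event 4 (sale 10): sell min(10,3)=3. stock: 3 - 3 = 0. total_sold = 20
  Event 5 (sale 18): sell min(18,0)=0. stock: 0 - 0 = 0. total_sold = 20
  Event 6 (sale 14): sell min(14,0)=0. stock: 0 - 0 = 0. total_sold = 20
  Event 7 (restock 25): 0 + 25 = 25
  Event 8 (sale 23): sell min(23,25)=23. stock: 25 - 23 = 2. total_sold = 43
  Event 9 (sale 16): sell min(16,2)=2. stock: 2 - 2 = 0. total_sold = 45
  Event 10 (sale 22): sell min(22,0)=0. stock: 0 - 0 = 0. total_sold = 45
  Event 11 (return 5): 0 + 5 = 5
  Event 12 (restock 38): 5 + 38 = 43
  Event 13 (sale 17): sell min(17,43)=17. stock: 43 - 17 = 26. total_sold = 62
Final: stock = 26, total_sold = 62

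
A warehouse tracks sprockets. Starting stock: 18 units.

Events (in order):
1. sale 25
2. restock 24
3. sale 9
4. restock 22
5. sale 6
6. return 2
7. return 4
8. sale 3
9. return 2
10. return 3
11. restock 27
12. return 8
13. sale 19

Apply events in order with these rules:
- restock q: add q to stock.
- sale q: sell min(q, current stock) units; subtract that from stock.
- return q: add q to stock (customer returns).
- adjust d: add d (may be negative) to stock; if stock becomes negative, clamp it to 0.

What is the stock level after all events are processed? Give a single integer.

Answer: 55

Derivation:
Processing events:
Start: stock = 18
  Event 1 (sale 25): sell min(25,18)=18. stock: 18 - 18 = 0. total_sold = 18
  Event 2 (restock 24): 0 + 24 = 24
  Event 3 (sale 9): sell min(9,24)=9. stock: 24 - 9 = 15. total_sold = 27
  Event 4 (restock 22): 15 + 22 = 37
  Event 5 (sale 6): sell min(6,37)=6. stock: 37 - 6 = 31. total_sold = 33
  Event 6 (return 2): 31 + 2 = 33
  Event 7 (return 4): 33 + 4 = 37
  Event 8 (sale 3): sell min(3,37)=3. stock: 37 - 3 = 34. total_sold = 36
  Event 9 (return 2): 34 + 2 = 36
  Event 10 (return 3): 36 + 3 = 39
  Event 11 (restock 27): 39 + 27 = 66
  Event 12 (return 8): 66 + 8 = 74
  Event 13 (sale 19): sell min(19,74)=19. stock: 74 - 19 = 55. total_sold = 55
Final: stock = 55, total_sold = 55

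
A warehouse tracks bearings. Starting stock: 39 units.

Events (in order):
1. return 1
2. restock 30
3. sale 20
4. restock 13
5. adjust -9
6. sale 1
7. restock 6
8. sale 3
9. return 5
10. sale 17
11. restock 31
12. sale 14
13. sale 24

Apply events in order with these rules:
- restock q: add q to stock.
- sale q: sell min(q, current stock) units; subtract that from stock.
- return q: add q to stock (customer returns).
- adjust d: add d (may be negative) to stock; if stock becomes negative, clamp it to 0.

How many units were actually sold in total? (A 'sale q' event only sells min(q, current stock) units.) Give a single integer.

Answer: 79

Derivation:
Processing events:
Start: stock = 39
  Event 1 (return 1): 39 + 1 = 40
  Event 2 (restock 30): 40 + 30 = 70
  Event 3 (sale 20): sell min(20,70)=20. stock: 70 - 20 = 50. total_sold = 20
  Event 4 (restock 13): 50 + 13 = 63
  Event 5 (adjust -9): 63 + -9 = 54
  Event 6 (sale 1): sell min(1,54)=1. stock: 54 - 1 = 53. total_sold = 21
  Event 7 (restock 6): 53 + 6 = 59
  Event 8 (sale 3): sell min(3,59)=3. stock: 59 - 3 = 56. total_sold = 24
  Event 9 (return 5): 56 + 5 = 61
  Event 10 (sale 17): sell min(17,61)=17. stock: 61 - 17 = 44. total_sold = 41
  Event 11 (restock 31): 44 + 31 = 75
  Event 12 (sale 14): sell min(14,75)=14. stock: 75 - 14 = 61. total_sold = 55
  Event 13 (sale 24): sell min(24,61)=24. stock: 61 - 24 = 37. total_sold = 79
Final: stock = 37, total_sold = 79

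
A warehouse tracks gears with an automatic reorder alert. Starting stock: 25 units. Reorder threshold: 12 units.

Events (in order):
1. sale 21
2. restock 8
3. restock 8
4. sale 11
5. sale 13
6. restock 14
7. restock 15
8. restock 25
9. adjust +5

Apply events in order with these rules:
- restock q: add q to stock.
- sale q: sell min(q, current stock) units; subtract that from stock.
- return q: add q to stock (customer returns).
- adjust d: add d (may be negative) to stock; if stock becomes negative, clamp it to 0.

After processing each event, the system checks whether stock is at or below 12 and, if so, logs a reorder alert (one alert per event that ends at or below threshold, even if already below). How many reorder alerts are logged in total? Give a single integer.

Processing events:
Start: stock = 25
  Event 1 (sale 21): sell min(21,25)=21. stock: 25 - 21 = 4. total_sold = 21
  Event 2 (restock 8): 4 + 8 = 12
  Event 3 (restock 8): 12 + 8 = 20
  Event 4 (sale 11): sell min(11,20)=11. stock: 20 - 11 = 9. total_sold = 32
  Event 5 (sale 13): sell min(13,9)=9. stock: 9 - 9 = 0. total_sold = 41
  Event 6 (restock 14): 0 + 14 = 14
  Event 7 (restock 15): 14 + 15 = 29
  Event 8 (restock 25): 29 + 25 = 54
  Event 9 (adjust +5): 54 + 5 = 59
Final: stock = 59, total_sold = 41

Checking against threshold 12:
  After event 1: stock=4 <= 12 -> ALERT
  After event 2: stock=12 <= 12 -> ALERT
  After event 3: stock=20 > 12
  After event 4: stock=9 <= 12 -> ALERT
  After event 5: stock=0 <= 12 -> ALERT
  After event 6: stock=14 > 12
  After event 7: stock=29 > 12
  After event 8: stock=54 > 12
  After event 9: stock=59 > 12
Alert events: [1, 2, 4, 5]. Count = 4

Answer: 4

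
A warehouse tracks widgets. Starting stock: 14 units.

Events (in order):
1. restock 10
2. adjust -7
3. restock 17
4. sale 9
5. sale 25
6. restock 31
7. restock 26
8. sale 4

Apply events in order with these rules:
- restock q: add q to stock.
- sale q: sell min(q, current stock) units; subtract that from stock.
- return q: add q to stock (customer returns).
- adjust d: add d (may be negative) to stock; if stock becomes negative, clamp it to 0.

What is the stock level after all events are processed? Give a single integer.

Answer: 53

Derivation:
Processing events:
Start: stock = 14
  Event 1 (restock 10): 14 + 10 = 24
  Event 2 (adjust -7): 24 + -7 = 17
  Event 3 (restock 17): 17 + 17 = 34
  Event 4 (sale 9): sell min(9,34)=9. stock: 34 - 9 = 25. total_sold = 9
  Event 5 (sale 25): sell min(25,25)=25. stock: 25 - 25 = 0. total_sold = 34
  Event 6 (restock 31): 0 + 31 = 31
  Event 7 (restock 26): 31 + 26 = 57
  Event 8 (sale 4): sell min(4,57)=4. stock: 57 - 4 = 53. total_sold = 38
Final: stock = 53, total_sold = 38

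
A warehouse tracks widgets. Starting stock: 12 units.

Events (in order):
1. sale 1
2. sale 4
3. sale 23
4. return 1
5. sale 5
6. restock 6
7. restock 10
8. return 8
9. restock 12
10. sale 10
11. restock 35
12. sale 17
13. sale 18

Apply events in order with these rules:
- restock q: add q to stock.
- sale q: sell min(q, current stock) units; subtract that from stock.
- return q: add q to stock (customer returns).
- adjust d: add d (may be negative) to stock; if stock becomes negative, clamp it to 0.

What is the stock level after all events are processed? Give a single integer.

Answer: 26

Derivation:
Processing events:
Start: stock = 12
  Event 1 (sale 1): sell min(1,12)=1. stock: 12 - 1 = 11. total_sold = 1
  Event 2 (sale 4): sell min(4,11)=4. stock: 11 - 4 = 7. total_sold = 5
  Event 3 (sale 23): sell min(23,7)=7. stock: 7 - 7 = 0. total_sold = 12
  Event 4 (return 1): 0 + 1 = 1
  Event 5 (sale 5): sell min(5,1)=1. stock: 1 - 1 = 0. total_sold = 13
  Event 6 (restock 6): 0 + 6 = 6
  Event 7 (restock 10): 6 + 10 = 16
  Event 8 (return 8): 16 + 8 = 24
  Event 9 (restock 12): 24 + 12 = 36
  Event 10 (sale 10): sell min(10,36)=10. stock: 36 - 10 = 26. total_sold = 23
  Event 11 (restock 35): 26 + 35 = 61
  Event 12 (sale 17): sell min(17,61)=17. stock: 61 - 17 = 44. total_sold = 40
  Event 13 (sale 18): sell min(18,44)=18. stock: 44 - 18 = 26. total_sold = 58
Final: stock = 26, total_sold = 58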